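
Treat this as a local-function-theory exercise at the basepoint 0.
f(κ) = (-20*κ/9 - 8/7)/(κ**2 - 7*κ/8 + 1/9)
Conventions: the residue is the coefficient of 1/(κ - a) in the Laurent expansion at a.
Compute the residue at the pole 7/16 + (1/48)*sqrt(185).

The residue is -10/9 - (1066/3885)*sqrt(185).

The factor κ**2 - 7*κ/8 + 1/9 splits as (κ - a)(κ - a') with a = 7/16 + (1/48)*sqrt(185), a' = 7/16 - (1/48)*sqrt(185). At the order-1 pole a set g(κ) = (κ - a)*f(κ) = [-20*κ/9 - 8/7] / (κ - a').
Simple pole: residue = g(a) at a = 7/16 + (1/48)*sqrt(185), which is -10/9 - (1066/3885)*sqrt(185).


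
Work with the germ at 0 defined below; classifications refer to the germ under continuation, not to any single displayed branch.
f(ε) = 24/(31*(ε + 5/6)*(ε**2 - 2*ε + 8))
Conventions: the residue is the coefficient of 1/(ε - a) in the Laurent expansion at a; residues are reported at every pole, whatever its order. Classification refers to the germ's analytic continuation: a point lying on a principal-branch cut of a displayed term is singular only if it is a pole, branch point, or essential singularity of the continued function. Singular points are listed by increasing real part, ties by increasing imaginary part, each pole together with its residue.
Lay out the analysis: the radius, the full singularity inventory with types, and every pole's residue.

Denominator factor (ε**2 - 2*ε + 8): discriminant -28, complex-conjugate roots (1) + (sqrt(7))*i and (1) - (sqrt(7))*i; poles of order 1, moduli (2)*sqrt(2) and (2)*sqrt(2).
Denominator factor (ε + 5/6): pole of order 1 at -5/6, modulus 5/6.
The radius of convergence is the smallest modulus among the singular points: 5/6.
At the order-1 pole -5/6 set g(ε) = (ε - (-5/6))*f(ε) = 24/(31*(ε**2 - 2*ε + 8)).
Simple pole: residue = g(a) at a = -5/6, which is 864/11563.
The factor ε**2 - 2*ε + 8 splits as (ε - a)(ε - a') with a = (1) - (sqrt(7))*i, a' = (1) + (sqrt(7))*i. At the order-1 pole a set g(ε) = (ε - a)*f(ε) = [24/(31*(ε + 5/6))] / (ε - a').
Simple pole: residue = g(a) at a = (1) - (sqrt(7))*i, which is (-432/11563) + ((792/80941)*sqrt(7))*i.
The factor ε**2 - 2*ε + 8 splits as (ε - a)(ε - a') with a = (1) + (sqrt(7))*i, a' = (1) - (sqrt(7))*i. At the order-1 pole a set g(ε) = (ε - a)*f(ε) = [24/(31*(ε + 5/6))] / (ε - a').
Simple pole: residue = g(a) at a = (1) + (sqrt(7))*i, which is (-432/11563) - ((792/80941)*sqrt(7))*i.
List the singular points by increasing real part (a conjugate pair: the negative imaginary part first).

Radius of convergence at 0: 5/6.
At -5/6: a pole of order 1; residue 864/11563.
At (1) - (sqrt(7))*i: a pole of order 1; residue (-432/11563) + ((792/80941)*sqrt(7))*i.
At (1) + (sqrt(7))*i: a pole of order 1; residue (-432/11563) - ((792/80941)*sqrt(7))*i.


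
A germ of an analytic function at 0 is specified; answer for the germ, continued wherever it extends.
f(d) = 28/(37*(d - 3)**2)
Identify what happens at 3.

The denominator factor d - 3 vanishes at 3 and appears to the power 2; the numerator there equals 28/37, nonzero, and no other factor vanishes.
Hence a pole whose order is the multiplicity, 2.

The point is a pole of order 2.


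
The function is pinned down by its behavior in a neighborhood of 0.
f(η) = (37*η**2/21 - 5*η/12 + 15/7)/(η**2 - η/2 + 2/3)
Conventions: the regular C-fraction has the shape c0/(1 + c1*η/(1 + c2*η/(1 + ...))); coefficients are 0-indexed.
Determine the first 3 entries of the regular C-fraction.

Taylor coefficients (expand at 0): a_0 = 45/14, a_1 = 25/14, a_2 = -47/56.
c0 = a_0 = 45/14. Peel one level at a time: if S = 1 + c*η/S' with S'(0) = 1, then c is the η-coefficient of S and S' = c*η/(S - 1).
S_1 = c0/f = 1 + (-5/9)*η + (923/1620)*η^2 + ...; c1 = -5/9.
S_2 = c1*η/(S_1 - 1) = 1 + (923/900)*η + ...; c2 = 923/900.

The regular C-fraction coefficients are [45/14, -5/9, 923/900].


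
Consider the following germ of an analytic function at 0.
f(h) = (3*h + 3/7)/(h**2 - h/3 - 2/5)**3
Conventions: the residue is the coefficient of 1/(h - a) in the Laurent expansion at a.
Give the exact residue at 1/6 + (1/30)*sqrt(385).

The residue is (236925/3195731)*sqrt(385).

The factor h**2 - h/3 - 2/5 splits as (h - a)(h - a') with a = 1/6 + (1/30)*sqrt(385), a' = 1/6 - (1/30)*sqrt(385). At the order-3 pole a set g(h) = (h - a)^3*f(h) = [3*h + 3/7] / (h - a')^3.
Order-3 pole: residue = g''(a)/2; g''(1/6 + (1/30)*sqrt(385)) = (473850/3195731)*sqrt(385), so the residue is (236925/3195731)*sqrt(385).


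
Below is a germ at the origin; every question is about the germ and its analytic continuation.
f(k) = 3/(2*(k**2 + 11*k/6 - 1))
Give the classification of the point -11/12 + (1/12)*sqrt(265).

The point is a pole of order 1.

The denominator factor k**2 + 11*k/6 - 1 vanishes at -11/12 + (1/12)*sqrt(265) and appears to the power 1; the numerator there equals 3/2, nonzero, and no other factor vanishes.
Hence a pole whose order is the multiplicity, 1.


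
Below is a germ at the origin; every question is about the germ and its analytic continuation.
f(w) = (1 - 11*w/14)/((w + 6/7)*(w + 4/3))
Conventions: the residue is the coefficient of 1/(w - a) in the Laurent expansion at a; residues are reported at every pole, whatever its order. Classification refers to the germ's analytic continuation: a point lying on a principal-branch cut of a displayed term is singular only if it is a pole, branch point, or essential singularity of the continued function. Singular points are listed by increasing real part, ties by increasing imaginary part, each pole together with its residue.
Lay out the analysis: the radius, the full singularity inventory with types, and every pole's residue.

Radius of convergence at 0: 6/7.
At -4/3: a pole of order 1; residue -43/10.
At -6/7: a pole of order 1; residue 123/35.

Denominator factor (w + 6/7): pole of order 1 at -6/7, modulus 6/7.
Denominator factor (w + 4/3): pole of order 1 at -4/3, modulus 4/3.
The radius of convergence is the smallest modulus among the singular points: 6/7.
At the order-1 pole -4/3 set g(w) = (w - (-4/3))*f(w) = (1 - 11*w/14)/(w + 6/7).
Simple pole: residue = g(a) at a = -4/3, which is -43/10.
At the order-1 pole -6/7 set g(w) = (w - (-6/7))*f(w) = (1 - 11*w/14)/(w + 4/3).
Simple pole: residue = g(a) at a = -6/7, which is 123/35.
List the singular points by increasing real part (a conjugate pair: the negative imaginary part first).


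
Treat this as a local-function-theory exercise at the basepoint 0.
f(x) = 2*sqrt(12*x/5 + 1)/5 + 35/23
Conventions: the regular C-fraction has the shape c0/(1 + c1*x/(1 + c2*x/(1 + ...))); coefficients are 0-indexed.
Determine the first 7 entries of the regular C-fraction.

Taylor coefficients (expand at 0): a_0 = 221/115, a_1 = 12/25, a_2 = -36/125, a_3 = 216/625, a_4 = -324/625, a_5 = 13608/15625, a_6 = -122472/78125.
c0 = a_0 = 221/115. Peel one level at a time: if S = 1 + c*x/S' with S'(0) = 1, then c is the x-coefficient of S and S' = c*x/(S - 1).
S_1 = c0/f = 1 + (-276/1105)*x + (259164/1221025)*x^2 + ...; c1 = -276/1105.
S_2 = c1*x/(S_1 - 1) = 1 + (939/1105)*x + (-9/25)*x^2 + ...; c2 = 939/1105.
S_3 = c2*x/(S_2 - 1) = 1 + (663/1565)*x + (-161109/489845)*x^2 + ...; c3 = 663/1565.
S_4 = c3*x/(S_3 - 1) = 1 + (243/313)*x + (-9/25)*x^2 + ...; c4 = 243/313.
S_5 = c4*x/(S_4 - 1) = 1 + (313/675)*x + (-155561/455625)*x^2 + ...; c5 = 313/675.
S_6 = c5*x/(S_5 - 1) = 1 + (497/675)*x + ...; c6 = 497/675.

The regular C-fraction coefficients are [221/115, -276/1105, 939/1105, 663/1565, 243/313, 313/675, 497/675].


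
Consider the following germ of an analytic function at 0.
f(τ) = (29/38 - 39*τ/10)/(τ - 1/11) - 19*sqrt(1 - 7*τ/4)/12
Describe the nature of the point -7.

Denominator factors: τ - 1/11 = -78/11 at τ = -7 — none vanishes.
Branch term sqrt(1 - τ/(4/7)): argument at -7 is 53/4, nonzero, so -7 is not its branch point (a point on a principal cut is still regular for the continued germ).
So the germ continues analytically to -7.

The point is a regular point.


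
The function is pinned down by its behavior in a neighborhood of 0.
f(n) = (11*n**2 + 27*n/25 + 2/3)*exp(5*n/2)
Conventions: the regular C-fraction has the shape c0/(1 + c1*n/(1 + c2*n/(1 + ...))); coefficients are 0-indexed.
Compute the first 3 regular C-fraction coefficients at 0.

Taylor coefficients (expand at 0): a_0 = 2/3, a_1 = 206/75, a_2 = 947/60.
c0 = a_0 = 2/3. Peel one level at a time: if S = 1 + c*n/S' with S'(0) = 1, then c is the n-coefficient of S and S' = c*n/(S - 1).
S_1 = c0/f = 1 + (-103/25)*n + (-33503/5000)*n^2 + ...; c1 = -103/25.
S_2 = c1*n/(S_1 - 1) = 1 + (-33503/20600)*n + ...; c2 = -33503/20600.

The regular C-fraction coefficients are [2/3, -103/25, -33503/20600].


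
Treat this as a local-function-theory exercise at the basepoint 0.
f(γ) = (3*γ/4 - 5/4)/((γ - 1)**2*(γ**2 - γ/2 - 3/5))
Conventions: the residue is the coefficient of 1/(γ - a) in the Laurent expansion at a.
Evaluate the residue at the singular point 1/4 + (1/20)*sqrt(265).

The residue is -135/4 - (445/212)*sqrt(265).

The factor γ**2 - γ/2 - 3/5 splits as (γ - a)(γ - a') with a = 1/4 + (1/20)*sqrt(265), a' = 1/4 - (1/20)*sqrt(265). At the order-1 pole a set g(γ) = (γ - a)*f(γ) = [(3*γ/4 - 5/4)/(γ - 1)**2] / (γ - a').
Simple pole: residue = g(a) at a = 1/4 + (1/20)*sqrt(265), which is -135/4 - (445/212)*sqrt(265).


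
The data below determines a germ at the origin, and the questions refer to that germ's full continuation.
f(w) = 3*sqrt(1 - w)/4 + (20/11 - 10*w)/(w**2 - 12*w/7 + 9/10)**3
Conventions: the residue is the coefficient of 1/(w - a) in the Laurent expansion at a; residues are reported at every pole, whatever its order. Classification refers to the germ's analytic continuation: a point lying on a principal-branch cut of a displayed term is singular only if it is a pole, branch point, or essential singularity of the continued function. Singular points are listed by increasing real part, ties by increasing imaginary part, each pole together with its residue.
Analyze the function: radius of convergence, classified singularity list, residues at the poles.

Radius of convergence at 0: (3/10)*sqrt(10).
At (6/7) - ((9/70)*sqrt(10))*i: a pole of order 3; residue -((7803250/216513)*sqrt(10))*i.
At (6/7) + ((9/70)*sqrt(10))*i: a pole of order 3; residue ((7803250/216513)*sqrt(10))*i.
At 1: an algebraic (square-root) branch point.

Denominator factor (w**2 - 12*w/7 + 9/10)^3: discriminant -162/245, complex-conjugate roots (6/7) + ((9/70)*sqrt(10))*i and (6/7) - ((9/70)*sqrt(10))*i; poles of order 3, moduli (3/10)*sqrt(10) and (3/10)*sqrt(10).
Branch term (3/4)*sqrt(1 - w/(1)): its argument vanishes at w = 1, a square-root branch point, modulus 1.
The radius of convergence is the smallest modulus among the singular points: (3/10)*sqrt(10).
The branch term is analytic at (6/7) - ((9/70)*sqrt(10))*i and contributes nothing to the residue; only the rational part matters.
The factor w**2 - 12*w/7 + 9/10 splits as (w - a)(w - a') with a = (6/7) - ((9/70)*sqrt(10))*i, a' = (6/7) + ((9/70)*sqrt(10))*i. At the order-3 pole a set g(w) = (w - a)^3*(rational part) = [20/11 - 10*w] / (w - a')^3.
Order-3 pole: residue = g''(a)/2; g''((6/7) - ((9/70)*sqrt(10))*i) = -((15606500/216513)*sqrt(10))*i, so the residue is -((7803250/216513)*sqrt(10))*i.
The branch term is analytic at (6/7) + ((9/70)*sqrt(10))*i and contributes nothing to the residue; only the rational part matters.
The factor w**2 - 12*w/7 + 9/10 splits as (w - a)(w - a') with a = (6/7) + ((9/70)*sqrt(10))*i, a' = (6/7) - ((9/70)*sqrt(10))*i. At the order-3 pole a set g(w) = (w - a)^3*(rational part) = [20/11 - 10*w] / (w - a')^3.
Order-3 pole: residue = g''(a)/2; g''((6/7) + ((9/70)*sqrt(10))*i) = ((15606500/216513)*sqrt(10))*i, so the residue is ((7803250/216513)*sqrt(10))*i.
List the singular points by increasing real part (a conjugate pair: the negative imaginary part first).


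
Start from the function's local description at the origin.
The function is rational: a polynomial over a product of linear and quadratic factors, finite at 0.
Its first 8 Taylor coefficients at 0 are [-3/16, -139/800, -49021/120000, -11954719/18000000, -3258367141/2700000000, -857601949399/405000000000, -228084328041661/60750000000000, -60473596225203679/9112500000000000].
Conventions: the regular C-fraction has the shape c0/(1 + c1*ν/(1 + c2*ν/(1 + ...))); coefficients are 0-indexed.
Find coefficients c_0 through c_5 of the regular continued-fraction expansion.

Taylor coefficients (read off): a_0 = -3/16, a_1 = -139/800, a_2 = -49021/120000, a_3 = -11954719/18000000, a_4 = -3258367141/2700000000, a_5 = -857601949399/405000000000.
c0 = a_0 = -3/16. Peel one level at a time: if S = 1 + c*ν/S' with S'(0) = 1, then c is the ν-coefficient of S and S' = c*ν/(S - 1).
S_1 = c0/f = 1 + (-139/150)*ν + (-33/25)*ν^2 + ...; c1 = -139/150.
S_2 = c1*ν/(S_1 - 1) = 1 + (-198/139)*ν + (32949/19321)*ν^2 + ...; c2 = -198/139.
S_3 = c2*ν/(S_2 - 1) = 1 + (3661/3058)*ν + (25/484)*ν^2 + ...; c3 = 3661/3058.
S_4 = c3*ν/(S_3 - 1) = 1 + (-3475/80542)*ν + (156375/13402921)*ν^2 + ...; c4 = -3475/80542.
S_5 = c4*ν/(S_4 - 1) = 1 + (990/3661)*ν + ...; c5 = 990/3661.

The regular C-fraction coefficients are [-3/16, -139/150, -198/139, 3661/3058, -3475/80542, 990/3661].


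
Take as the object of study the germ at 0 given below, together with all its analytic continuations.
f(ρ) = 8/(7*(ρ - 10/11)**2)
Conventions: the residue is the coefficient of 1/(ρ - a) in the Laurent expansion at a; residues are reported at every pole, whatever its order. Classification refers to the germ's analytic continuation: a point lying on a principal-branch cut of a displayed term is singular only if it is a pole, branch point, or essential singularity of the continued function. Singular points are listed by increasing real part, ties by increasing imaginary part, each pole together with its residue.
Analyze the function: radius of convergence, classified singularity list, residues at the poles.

Denominator factor (ρ - 10/11)^2: pole of order 2 at 10/11, modulus 10/11.
The radius of convergence is the smallest modulus among the singular points: 10/11.
At the order-2 pole 10/11 set g(ρ) = (ρ - (10/11))^2*f(ρ) = 8/7.
Order-2 pole: residue = g'(a); g'(10/11) = 0, so the residue is 0.

Radius of convergence at 0: 10/11.
At 10/11: a pole of order 2; residue 0.


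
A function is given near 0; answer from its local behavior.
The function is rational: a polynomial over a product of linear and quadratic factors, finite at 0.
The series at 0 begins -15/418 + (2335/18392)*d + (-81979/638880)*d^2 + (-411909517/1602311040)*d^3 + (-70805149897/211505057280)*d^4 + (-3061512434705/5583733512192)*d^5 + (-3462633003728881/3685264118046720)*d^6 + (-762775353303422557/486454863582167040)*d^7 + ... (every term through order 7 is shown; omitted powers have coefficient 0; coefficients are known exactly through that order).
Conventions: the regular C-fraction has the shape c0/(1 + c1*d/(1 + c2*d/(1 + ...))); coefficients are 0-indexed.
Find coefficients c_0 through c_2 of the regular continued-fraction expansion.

Taylor coefficients (read off): a_0 = -15/418, a_1 = 2335/18392, a_2 = -81979/638880.
c0 = a_0 = -15/418. Peel one level at a time: if S = 1 + c*d/S' with S'(0) = 1, then c is the d-coefficient of S and S' = c*d/(S - 1).
S_1 = c0/f = 1 + (467/132)*d + (27046/3025)*d^2 + ...; c1 = 467/132.
S_2 = c1*d/(S_1 - 1) = 1 + (-324552/128425)*d + ...; c2 = -324552/128425.

The regular C-fraction coefficients are [-15/418, 467/132, -324552/128425].


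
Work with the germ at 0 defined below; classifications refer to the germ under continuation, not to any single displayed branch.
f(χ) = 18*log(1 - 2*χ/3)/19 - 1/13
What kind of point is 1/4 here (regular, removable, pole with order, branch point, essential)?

There is no denominator, hence no pole anywhere.
Branch term log(1 - χ/(3/2)): argument at 1/4 is 5/6, nonzero, so 1/4 is not its branch point (a point on a principal cut is still regular for the continued germ).
So the germ continues analytically to 1/4.

The point is a regular point.


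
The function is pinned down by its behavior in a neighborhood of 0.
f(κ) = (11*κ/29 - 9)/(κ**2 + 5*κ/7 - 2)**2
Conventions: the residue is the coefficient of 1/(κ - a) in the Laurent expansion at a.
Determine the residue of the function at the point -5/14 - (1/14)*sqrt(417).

The factor κ**2 + 5*κ/7 - 2 splits as (κ - a)(κ - a') with a = -5/14 - (1/14)*sqrt(417), a' = -5/14 + (1/14)*sqrt(417). At the order-2 pole a set g(κ) = (κ - a)^2*f(κ) = [11*κ/29 - 9] / (κ - a')^2.
Order-2 pole: residue = g'(a); g'(-5/14 - (1/14)*sqrt(417)) = -(181741/5042781)*sqrt(417), so the residue is -(181741/5042781)*sqrt(417).

The residue is -(181741/5042781)*sqrt(417).


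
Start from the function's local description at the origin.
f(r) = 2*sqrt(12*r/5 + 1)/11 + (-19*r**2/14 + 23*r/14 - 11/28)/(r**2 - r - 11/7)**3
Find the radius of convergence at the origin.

Denominator factor (r**2 - r - 11/7)^3: discriminant 51/7, real irrational roots 1/2 + (1/14)*sqrt(357) and 1/2 - (1/14)*sqrt(357); poles of order 3, moduli 1/2 + (1/14)*sqrt(357) and -1/2 + (1/14)*sqrt(357).
Branch term (2/11)*sqrt(1 - r/(-5/12)): its argument vanishes at r = -5/12, a square-root branch point, modulus 5/12.
The radius of convergence is the smallest modulus among the singular points: 5/12.

The radius of convergence is 5/12.


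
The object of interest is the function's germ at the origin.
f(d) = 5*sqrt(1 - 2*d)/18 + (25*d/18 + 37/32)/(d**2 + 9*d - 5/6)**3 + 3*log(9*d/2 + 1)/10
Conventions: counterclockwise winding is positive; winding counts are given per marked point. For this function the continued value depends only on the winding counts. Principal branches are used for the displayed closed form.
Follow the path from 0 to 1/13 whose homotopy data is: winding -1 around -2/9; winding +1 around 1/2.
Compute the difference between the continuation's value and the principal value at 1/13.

Continued minus principal equals (-(5/117)*sqrt(143)) - ((3/5)*pi)*i.

The rational part is single-valued and drops out of the difference; each branch term changes only by its own monodromy.
(5/18)*sqrt(1 - d/(1/2)): winding +1 is odd, the square root flips sign, contributing -2*(5/18)*sqrt(1 - (1/13)/(1/2)) = -2*(5/18)*sqrt(11/13) = -(5/117)*sqrt(143).
(3/10)*log(1 - d/(-2/9)): each positive loop around -2/9 adds 2*pi*i to the log, so winding -1 contributes (3/10)*(-1)*2*pi*i = -(3/5)*pi*i.
Summing the contributions at d = 1/13 gives (-(5/117)*sqrt(143)) - ((3/5)*pi)*i.


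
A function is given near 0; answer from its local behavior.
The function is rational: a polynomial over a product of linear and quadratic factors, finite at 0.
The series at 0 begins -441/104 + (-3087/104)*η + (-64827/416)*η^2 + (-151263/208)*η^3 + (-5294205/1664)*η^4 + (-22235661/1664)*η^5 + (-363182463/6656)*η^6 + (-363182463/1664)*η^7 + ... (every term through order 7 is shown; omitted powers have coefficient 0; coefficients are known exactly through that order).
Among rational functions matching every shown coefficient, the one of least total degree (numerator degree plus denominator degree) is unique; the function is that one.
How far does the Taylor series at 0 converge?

The radius of convergence is 2/7.

No rational of total degree below 2 reproduces all 8 coefficients; solving the [0/2] Pade equations on them gives f(η) = -9/(26*(η - 2/7)**2), whose expansion matches every shown term.
Denominator factor (η - 2/7)^2: pole of order 2 at 2/7, modulus 2/7.
The radius of convergence is the smallest modulus among the singular points: 2/7.


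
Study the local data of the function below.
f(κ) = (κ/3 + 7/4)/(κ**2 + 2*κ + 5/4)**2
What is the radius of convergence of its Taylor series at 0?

The radius of convergence is (1/2)*sqrt(5).

Denominator factor (κ**2 + 2*κ + 5/4)^2: discriminant -1, complex-conjugate roots (-1) + (1/2)*i and (-1) - (1/2)*i; poles of order 2, moduli (1/2)*sqrt(5) and (1/2)*sqrt(5).
The radius of convergence is the smallest modulus among the singular points: (1/2)*sqrt(5).


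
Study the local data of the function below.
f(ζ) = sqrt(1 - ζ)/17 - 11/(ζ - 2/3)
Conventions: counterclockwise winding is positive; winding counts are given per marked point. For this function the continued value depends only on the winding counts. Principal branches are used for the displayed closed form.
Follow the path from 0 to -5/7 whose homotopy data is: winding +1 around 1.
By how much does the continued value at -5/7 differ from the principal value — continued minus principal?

The rational part is single-valued and drops out of the difference; each branch term changes only by its own monodromy.
(1/17)*sqrt(1 - ζ/(1)): winding +1 is odd, the square root flips sign, contributing -2*(1/17)*sqrt(1 - (-5/7)/(1)) = -2*(1/17)*sqrt(12/7) = -(4/119)*sqrt(21).
Summing the contributions at ζ = -5/7 gives -(4/119)*sqrt(21).

Continued minus principal equals -(4/119)*sqrt(21).


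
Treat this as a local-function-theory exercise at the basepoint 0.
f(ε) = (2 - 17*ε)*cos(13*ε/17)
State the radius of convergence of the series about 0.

The factor cos(13*ε/17) is entire and contributes no finite singular point.
The polynomial part has no poles.
No finite singular points: the Taylor series at 0 converges everywhere.

The radius of convergence is infinite.


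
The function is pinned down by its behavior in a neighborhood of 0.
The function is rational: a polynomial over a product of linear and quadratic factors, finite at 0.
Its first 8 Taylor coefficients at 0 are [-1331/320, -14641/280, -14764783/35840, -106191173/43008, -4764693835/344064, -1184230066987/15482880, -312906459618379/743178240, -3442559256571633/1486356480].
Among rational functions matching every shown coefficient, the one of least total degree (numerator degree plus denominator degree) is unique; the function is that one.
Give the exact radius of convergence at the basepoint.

The radius of convergence is 2/11.

No rational of total degree below 5 reproduces all 8 coefficients; solving the [2/3] Pade equations on them gives f(α) = (16*α**2 + 33*α/7 + 9/10)/((α - 12/11)**2*(α - 2/11)), whose expansion matches every shown term.
Denominator factor (α - 12/11)^2: pole of order 2 at 12/11, modulus 12/11.
Denominator factor (α - 2/11): pole of order 1 at 2/11, modulus 2/11.
The radius of convergence is the smallest modulus among the singular points: 2/11.


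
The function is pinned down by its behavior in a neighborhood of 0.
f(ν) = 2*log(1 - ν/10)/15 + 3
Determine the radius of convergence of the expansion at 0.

The radius of convergence is 10.

Branch term (2/15)*log(1 - ν/(10)): its argument vanishes at ν = 10, a logarithmic branch point, modulus 10.
The radius of convergence is the smallest modulus among the singular points: 10.


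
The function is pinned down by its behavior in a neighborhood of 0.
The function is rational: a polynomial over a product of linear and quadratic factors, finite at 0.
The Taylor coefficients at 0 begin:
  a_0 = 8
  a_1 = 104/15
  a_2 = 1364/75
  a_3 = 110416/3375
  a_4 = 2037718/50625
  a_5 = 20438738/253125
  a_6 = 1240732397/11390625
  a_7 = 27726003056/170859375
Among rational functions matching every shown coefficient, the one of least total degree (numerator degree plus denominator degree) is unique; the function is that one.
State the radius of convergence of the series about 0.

No rational of total degree below 4 reproduces all 8 coefficients; solving the [0/4] Pade equations on them gives f(j) = 3/((j - 3/4)**2*(j**2 + 6*j/5 + 2/3)), whose expansion matches every shown term.
Denominator factor (j**2 + 6*j/5 + 2/3): discriminant -92/75, complex-conjugate roots (-3/5) + ((1/15)*sqrt(69))*i and (-3/5) - ((1/15)*sqrt(69))*i; poles of order 1, moduli (1/3)*sqrt(6) and (1/3)*sqrt(6).
Denominator factor (j - 3/4)^2: pole of order 2 at 3/4, modulus 3/4.
The radius of convergence is the smallest modulus among the singular points: 3/4.

The radius of convergence is 3/4.


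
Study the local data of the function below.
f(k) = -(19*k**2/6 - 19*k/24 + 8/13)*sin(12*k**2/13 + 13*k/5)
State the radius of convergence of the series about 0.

The factor -sin(12*k**2/13 + 13*k/5) is entire and contributes no finite singular point.
The polynomial part has no poles.
No finite singular points: the Taylor series at 0 converges everywhere.

The radius of convergence is infinite.


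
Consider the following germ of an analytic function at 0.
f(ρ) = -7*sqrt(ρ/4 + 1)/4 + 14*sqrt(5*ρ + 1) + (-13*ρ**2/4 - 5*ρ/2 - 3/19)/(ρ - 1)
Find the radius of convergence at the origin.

Denominator factor (ρ - 1): pole of order 1 at 1, modulus 1.
Branch term (14)*sqrt(1 - ρ/(-1/5)): its argument vanishes at ρ = -1/5, a square-root branch point, modulus 1/5.
Branch term (-7/4)*sqrt(1 - ρ/(-4)): its argument vanishes at ρ = -4, a square-root branch point, modulus 4.
The radius of convergence is the smallest modulus among the singular points: 1/5.

The radius of convergence is 1/5.


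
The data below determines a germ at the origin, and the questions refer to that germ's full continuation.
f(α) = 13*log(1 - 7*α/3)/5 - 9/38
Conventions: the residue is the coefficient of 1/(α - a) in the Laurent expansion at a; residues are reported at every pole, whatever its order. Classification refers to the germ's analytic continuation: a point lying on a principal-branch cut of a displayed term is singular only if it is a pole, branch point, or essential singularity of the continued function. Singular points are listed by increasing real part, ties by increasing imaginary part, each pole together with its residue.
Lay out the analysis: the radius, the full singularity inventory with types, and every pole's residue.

Radius of convergence at 0: 3/7.
At 3/7: a logarithmic branch point.

Branch term (13/5)*log(1 - α/(3/7)): its argument vanishes at α = 3/7, a logarithmic branch point, modulus 3/7.
The radius of convergence is the smallest modulus among the singular points: 3/7.


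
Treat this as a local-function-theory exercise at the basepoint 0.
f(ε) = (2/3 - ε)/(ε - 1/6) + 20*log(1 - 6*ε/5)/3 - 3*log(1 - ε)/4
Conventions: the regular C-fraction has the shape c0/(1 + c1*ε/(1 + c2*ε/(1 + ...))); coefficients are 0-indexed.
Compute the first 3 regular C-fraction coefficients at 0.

Taylor coefficients (expand at 0): a_0 = -4, a_1 = -101/4, a_2 = -4497/40.
c0 = a_0 = -4. Peel one level at a time: if S = 1 + c*ε/S' with S'(0) = 1, then c is the ε-coefficient of S and S' = c*ε/(S - 1).
S_1 = c0/f = 1 + (-101/16)*ε + (15029/1280)*ε^2 + ...; c1 = -101/16.
S_2 = c1*ε/(S_1 - 1) = 1 + (15029/8080)*ε + ...; c2 = 15029/8080.

The regular C-fraction coefficients are [-4, -101/16, 15029/8080].


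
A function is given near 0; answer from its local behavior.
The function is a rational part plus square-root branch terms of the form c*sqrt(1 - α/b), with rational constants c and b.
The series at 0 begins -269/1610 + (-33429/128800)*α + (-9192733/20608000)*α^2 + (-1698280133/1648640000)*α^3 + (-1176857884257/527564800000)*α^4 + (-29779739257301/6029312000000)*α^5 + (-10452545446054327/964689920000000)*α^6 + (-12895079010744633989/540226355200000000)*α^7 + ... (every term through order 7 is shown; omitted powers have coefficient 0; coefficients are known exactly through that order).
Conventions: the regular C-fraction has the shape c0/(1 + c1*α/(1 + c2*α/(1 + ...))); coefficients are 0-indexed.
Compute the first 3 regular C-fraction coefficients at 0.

Taylor coefficients (read off): a_0 = -269/1610, a_1 = -33429/128800, a_2 = -9192733/20608000.
c0 = a_0 = -269/1610. Peel one level at a time: if S = 1 + c*α/S' with S'(0) = 1, then c is the α-coefficient of S and S' = c*α/(S - 1).
S_1 = c0/f = 1 + (-33429/21520)*α + (-47569819/185244160)*α^2 + ...; c1 = -33429/21520.
S_2 = c1*α/(S_1 - 1) = 1 + (-4324529/26159712)*α + ...; c2 = -4324529/26159712.

The regular C-fraction coefficients are [-269/1610, -33429/21520, -4324529/26159712].


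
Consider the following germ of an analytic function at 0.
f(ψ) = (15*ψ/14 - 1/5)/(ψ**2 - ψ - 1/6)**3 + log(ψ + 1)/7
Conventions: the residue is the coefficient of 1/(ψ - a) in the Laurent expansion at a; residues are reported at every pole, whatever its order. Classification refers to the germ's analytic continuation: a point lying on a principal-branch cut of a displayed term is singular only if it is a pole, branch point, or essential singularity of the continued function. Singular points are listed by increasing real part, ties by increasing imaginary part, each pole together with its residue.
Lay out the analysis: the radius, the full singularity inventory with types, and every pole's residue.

Denominator factor (ψ**2 - ψ - 1/6)^3: discriminant 5/3, real irrational roots 1/2 + (1/6)*sqrt(15) and 1/2 - (1/6)*sqrt(15); poles of order 3, moduli 1/2 + (1/6)*sqrt(15) and -1/2 + (1/6)*sqrt(15).
Branch term (1/7)*log(1 - ψ/(-1)): its argument vanishes at ψ = -1, a logarithmic branch point, modulus 1.
The radius of convergence is the smallest modulus among the singular points: -1/2 + (1/6)*sqrt(15).
The branch term is analytic at 1/2 - (1/6)*sqrt(15) and contributes nothing to the residue; only the rational part matters.
The factor ψ**2 - ψ - 1/6 splits as (ψ - a)(ψ - a') with a = 1/2 - (1/6)*sqrt(15), a' = 1/2 + (1/6)*sqrt(15). At the order-3 pole a set g(ψ) = (ψ - a)^3*(rational part) = [15*ψ/14 - 1/5] / (ψ - a')^3.
Order-3 pole: residue = g''(a)/2; g''(1/2 - (1/6)*sqrt(15)) = -(1269/4375)*sqrt(15), so the residue is -(1269/8750)*sqrt(15).
The branch term is analytic at 1/2 + (1/6)*sqrt(15) and contributes nothing to the residue; only the rational part matters.
The factor ψ**2 - ψ - 1/6 splits as (ψ - a)(ψ - a') with a = 1/2 + (1/6)*sqrt(15), a' = 1/2 - (1/6)*sqrt(15). At the order-3 pole a set g(ψ) = (ψ - a)^3*(rational part) = [15*ψ/14 - 1/5] / (ψ - a')^3.
Order-3 pole: residue = g''(a)/2; g''(1/2 + (1/6)*sqrt(15)) = (1269/4375)*sqrt(15), so the residue is (1269/8750)*sqrt(15).
List the singular points by increasing real part (a conjugate pair: the negative imaginary part first).

Radius of convergence at 0: -1/2 + (1/6)*sqrt(15).
At -1: a logarithmic branch point.
At 1/2 - (1/6)*sqrt(15): a pole of order 3; residue -(1269/8750)*sqrt(15).
At 1/2 + (1/6)*sqrt(15): a pole of order 3; residue (1269/8750)*sqrt(15).


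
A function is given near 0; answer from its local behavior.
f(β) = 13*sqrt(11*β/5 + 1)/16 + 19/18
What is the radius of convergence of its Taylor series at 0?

Branch term (13/16)*sqrt(1 - β/(-5/11)): its argument vanishes at β = -5/11, a square-root branch point, modulus 5/11.
The radius of convergence is the smallest modulus among the singular points: 5/11.

The radius of convergence is 5/11.


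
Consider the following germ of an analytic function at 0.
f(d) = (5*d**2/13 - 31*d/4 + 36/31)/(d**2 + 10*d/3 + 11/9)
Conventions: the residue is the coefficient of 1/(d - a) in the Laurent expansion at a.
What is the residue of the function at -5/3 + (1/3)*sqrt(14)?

The residue is -1409/312 + (5857/3472)*sqrt(14).

The factor d**2 + 10*d/3 + 11/9 splits as (d - a)(d - a') with a = -5/3 + (1/3)*sqrt(14), a' = -5/3 - (1/3)*sqrt(14). At the order-1 pole a set g(d) = (d - a)*f(d) = [5*d**2/13 - 31*d/4 + 36/31] / (d - a').
Simple pole: residue = g(a) at a = -5/3 + (1/3)*sqrt(14), which is -1409/312 + (5857/3472)*sqrt(14).


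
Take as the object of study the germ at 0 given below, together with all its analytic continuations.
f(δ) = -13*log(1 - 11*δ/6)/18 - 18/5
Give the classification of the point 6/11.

The point is a logarithmic branch point.

The term (-13/18)*log(1 - δ/(6/11)) has argument 1 - 6/11/(6/11) = 0 at 6/11: a logarithmic (infinitely-sheeted) branch point; the remaining terms are analytic or single-valued there.


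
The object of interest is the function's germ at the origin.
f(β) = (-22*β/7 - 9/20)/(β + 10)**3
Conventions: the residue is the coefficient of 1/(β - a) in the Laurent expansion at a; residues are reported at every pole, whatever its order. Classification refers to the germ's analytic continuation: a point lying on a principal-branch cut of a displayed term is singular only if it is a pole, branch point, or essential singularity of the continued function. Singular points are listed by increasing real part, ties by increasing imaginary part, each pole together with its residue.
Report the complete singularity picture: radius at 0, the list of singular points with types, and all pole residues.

Denominator factor (β + 10)^3: pole of order 3 at -10, modulus 10.
The radius of convergence is the smallest modulus among the singular points: 10.
At the order-3 pole -10 set g(β) = (β - (-10))^3*f(β) = -22*β/7 - 9/20.
Order-3 pole: residue = g''(a)/2; g''(-10) = 0, so the residue is 0.

Radius of convergence at 0: 10.
At -10: a pole of order 3; residue 0.


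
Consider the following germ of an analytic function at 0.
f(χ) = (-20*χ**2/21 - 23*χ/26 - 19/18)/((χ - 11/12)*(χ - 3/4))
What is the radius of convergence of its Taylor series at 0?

Denominator factor (χ - 11/12): pole of order 1 at 11/12, modulus 11/12.
Denominator factor (χ - 3/4): pole of order 1 at 3/4, modulus 3/4.
The radius of convergence is the smallest modulus among the singular points: 3/4.

The radius of convergence is 3/4.


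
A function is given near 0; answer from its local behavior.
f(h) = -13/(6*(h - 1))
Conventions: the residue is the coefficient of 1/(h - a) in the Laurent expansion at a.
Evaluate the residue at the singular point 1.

At the order-1 pole 1 set g(h) = (h - (1))*f(h) = -13/6.
Simple pole: residue = g(a) at a = 1, which is -13/6.

The residue is -13/6.


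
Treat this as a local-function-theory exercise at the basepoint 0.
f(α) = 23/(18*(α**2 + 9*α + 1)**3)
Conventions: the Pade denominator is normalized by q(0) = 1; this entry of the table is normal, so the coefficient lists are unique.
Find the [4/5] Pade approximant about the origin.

Taylor coefficients needed (expand at 0): a_0 = 23/18, a_1 = -69/2, a_2 = 3703/6, a_3 = -9177, a_4 = 735931/6, a_5 = -3057873/2, a_6 = 326570629/18, a_7 = -207535647, a_8 = 6922685429/3, a_9 = -25083406194.
Write the denominator as Q(α) = 1 + q1*α + q2*α^2 + q3*α^3 + q4*α^4 + q5*α^5. Requiring Q*f - P = O(α^10) with deg P <= 4 kills the coefficients of α^5..α^9 in Q*f:
  α^5: a_5 + q1*a_4 + q2*a_3 + q3*a_2 + q4*a_1 + q5*a_0 = 0, i.e. -3057873/2 + (735931/6)*q1 + (-9177)*q2 + (3703/6)*q3 + (-69/2)*q4 + (23/18)*q5 = 0.
  α^6: a_6 + q1*a_5 + q2*a_4 + q3*a_3 + q4*a_2 + q5*a_1 = 0, i.e. 326570629/18 + (-3057873/2)*q1 + (735931/6)*q2 + (-9177)*q3 + (3703/6)*q4 + (-69/2)*q5 = 0.
  α^7: a_7 + q1*a_6 + q2*a_5 + q3*a_4 + q4*a_3 + q5*a_2 = 0, i.e. -207535647 + (326570629/18)*q1 + (-3057873/2)*q2 + (735931/6)*q3 + (-9177)*q4 + (3703/6)*q5 = 0.
  α^8: a_8 + q1*a_7 + q2*a_6 + q3*a_5 + q4*a_4 + q5*a_3 = 0, i.e. 6922685429/3 + (-207535647)*q1 + (326570629/18)*q2 + (-3057873/2)*q3 + (735931/6)*q4 + (-9177)*q5 = 0.
  α^9: a_9 + q1*a_8 + q2*a_7 + q3*a_6 + q4*a_5 + q5*a_4 = 0, i.e. -25083406194 + (6922685429/3)*q1 + (-207535647)*q2 + (326570629/18)*q3 + (-3057873/2)*q4 + (735931/6)*q5 = 0.
Solving this linear system: q1 = 123075/4571, q2 = 1115255/4571, q3 = 24469065/31997, q4 = 2586910/13713, q5 = 56979/4571.
The numerator is Q*f truncated at degree 4: P0 = a_0 = 23/18; P1 = a_1 + q1*a_0 = -437/4571; P2 = a_2 + q1*a_1 + q2*a_0 = 529/82278; P3 = a_3 + q1*a_2 + q2*a_1 + q3*a_0 = -23/63994; P4 = a_4 + q1*a_3 + q2*a_2 + q3*a_1 + q4*a_0 = 23/1727838.

The Pade approximant has numerator coefficients [23/18, -437/4571, 529/82278, -23/63994, 23/1727838]; denominator coefficients [1, 123075/4571, 1115255/4571, 24469065/31997, 2586910/13713, 56979/4571].


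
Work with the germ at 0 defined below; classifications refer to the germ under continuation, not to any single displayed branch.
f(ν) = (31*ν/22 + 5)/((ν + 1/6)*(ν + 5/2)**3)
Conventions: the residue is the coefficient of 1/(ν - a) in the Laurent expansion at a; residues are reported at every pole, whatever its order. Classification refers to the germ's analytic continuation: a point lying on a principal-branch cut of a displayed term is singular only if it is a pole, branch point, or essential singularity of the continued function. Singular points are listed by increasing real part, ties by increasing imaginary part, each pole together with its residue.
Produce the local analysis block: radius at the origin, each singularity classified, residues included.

Radius of convergence at 0: 1/6.
At -5/2: a pole of order 3; residue -5661/15092.
At -1/6: a pole of order 1; residue 5661/15092.

Denominator factor (ν + 1/6): pole of order 1 at -1/6, modulus 1/6.
Denominator factor (ν + 5/2)^3: pole of order 3 at -5/2, modulus 5/2.
The radius of convergence is the smallest modulus among the singular points: 1/6.
At the order-3 pole -5/2 set g(ν) = (ν - (-5/2))^3*f(ν) = (31*ν/22 + 5)/(ν + 1/6).
Order-3 pole: residue = g''(a)/2; g''(-5/2) = -5661/7546, so the residue is -5661/15092.
At the order-1 pole -1/6 set g(ν) = (ν - (-1/6))*f(ν) = (31*ν/22 + 5)/(ν + 5/2)**3.
Simple pole: residue = g(a) at a = -1/6, which is 5661/15092.
List the singular points by increasing real part (a conjugate pair: the negative imaginary part first).


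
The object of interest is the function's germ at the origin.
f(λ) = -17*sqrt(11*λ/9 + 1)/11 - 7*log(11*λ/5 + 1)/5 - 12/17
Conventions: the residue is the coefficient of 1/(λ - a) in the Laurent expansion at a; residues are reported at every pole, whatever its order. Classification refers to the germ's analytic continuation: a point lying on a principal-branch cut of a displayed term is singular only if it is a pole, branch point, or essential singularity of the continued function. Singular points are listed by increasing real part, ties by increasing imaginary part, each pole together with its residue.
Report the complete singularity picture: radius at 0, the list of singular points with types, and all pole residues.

Branch term (-17/11)*sqrt(1 - λ/(-9/11)): its argument vanishes at λ = -9/11, a square-root branch point, modulus 9/11.
Branch term (-7/5)*log(1 - λ/(-5/11)): its argument vanishes at λ = -5/11, a logarithmic branch point, modulus 5/11.
The radius of convergence is the smallest modulus among the singular points: 5/11.
List the singular points by increasing real part (a conjugate pair: the negative imaginary part first).

Radius of convergence at 0: 5/11.
At -9/11: an algebraic (square-root) branch point.
At -5/11: a logarithmic branch point.


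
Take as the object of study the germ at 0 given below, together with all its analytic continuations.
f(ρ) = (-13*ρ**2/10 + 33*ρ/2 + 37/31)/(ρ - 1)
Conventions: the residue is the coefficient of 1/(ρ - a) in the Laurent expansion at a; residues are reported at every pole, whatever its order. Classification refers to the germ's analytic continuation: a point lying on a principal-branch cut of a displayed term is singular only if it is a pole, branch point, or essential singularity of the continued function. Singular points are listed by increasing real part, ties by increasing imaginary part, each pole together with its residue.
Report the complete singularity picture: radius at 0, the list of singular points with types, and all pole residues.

Radius of convergence at 0: 1.
At 1: a pole of order 1; residue 2541/155.

Denominator factor (ρ - 1): pole of order 1 at 1, modulus 1.
The radius of convergence is the smallest modulus among the singular points: 1.
At the order-1 pole 1 set g(ρ) = (ρ - (1))*f(ρ) = -13*ρ**2/10 + 33*ρ/2 + 37/31.
Simple pole: residue = g(a) at a = 1, which is 2541/155.


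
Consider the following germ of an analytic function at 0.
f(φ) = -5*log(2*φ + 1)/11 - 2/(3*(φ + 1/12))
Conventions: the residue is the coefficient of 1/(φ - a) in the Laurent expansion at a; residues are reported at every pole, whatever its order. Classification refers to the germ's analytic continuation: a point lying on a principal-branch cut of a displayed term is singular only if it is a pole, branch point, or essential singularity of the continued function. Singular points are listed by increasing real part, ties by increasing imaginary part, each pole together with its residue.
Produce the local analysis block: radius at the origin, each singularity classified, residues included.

Radius of convergence at 0: 1/12.
At -1/2: a logarithmic branch point.
At -1/12: a pole of order 1; residue -2/3.

Denominator factor (φ + 1/12): pole of order 1 at -1/12, modulus 1/12.
Branch term (-5/11)*log(1 - φ/(-1/2)): its argument vanishes at φ = -1/2, a logarithmic branch point, modulus 1/2.
The radius of convergence is the smallest modulus among the singular points: 1/12.
The branch term is analytic at -1/12 and contributes nothing to the residue; only the rational part matters.
At the order-1 pole -1/12 set g(φ) = (φ - (-1/12))*(rational part) = -2/3.
Simple pole: residue = g(a) at a = -1/12, which is -2/3.
List the singular points by increasing real part (a conjugate pair: the negative imaginary part first).
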